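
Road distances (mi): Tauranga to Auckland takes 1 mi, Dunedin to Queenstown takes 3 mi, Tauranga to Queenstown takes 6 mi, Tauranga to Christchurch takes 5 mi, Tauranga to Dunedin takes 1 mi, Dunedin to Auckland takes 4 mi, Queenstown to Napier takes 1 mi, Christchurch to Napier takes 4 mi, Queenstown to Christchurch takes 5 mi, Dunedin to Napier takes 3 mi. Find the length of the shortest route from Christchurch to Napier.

Some routes from Christchurch to Napier:
Christchurch-Tauranga-Dunedin-Queenstown-Napier: 5 + 1 + 3 + 1 = 10
Christchurch-Tauranga-Dunedin-Napier: 5 + 1 + 3 = 9
Christchurch-Napier: 4
Christchurch-Queenstown-Napier: 5 + 1 = 6
The minimum is 4 mi.

4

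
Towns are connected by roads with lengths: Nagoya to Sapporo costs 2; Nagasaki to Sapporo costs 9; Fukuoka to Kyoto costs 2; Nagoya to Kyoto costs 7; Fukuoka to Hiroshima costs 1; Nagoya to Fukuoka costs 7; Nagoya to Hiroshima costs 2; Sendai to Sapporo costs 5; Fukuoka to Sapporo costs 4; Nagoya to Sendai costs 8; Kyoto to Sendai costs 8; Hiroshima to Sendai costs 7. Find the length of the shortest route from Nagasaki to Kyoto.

Checking several routes:
Nagasaki - Sapporo - Sendai - Kyoto: 9 + 5 + 8 = 22
Nagasaki - Sapporo - Fukuoka - Kyoto: 9 + 4 + 2 = 15
Nagasaki - Sapporo - Nagoya - Hiroshima - Fukuoka - Kyoto: 9 + 2 + 2 + 1 + 2 = 16
Nagasaki - Sapporo - Nagoya - Kyoto: 9 + 2 + 7 = 18
Nagasaki - Sapporo - Fukuoka - Hiroshima - Nagoya - Kyoto: 9 + 4 + 1 + 2 + 7 = 23
Nagasaki - Sapporo - Nagoya - Fukuoka - Kyoto: 9 + 2 + 7 + 2 = 20
Best route has total 15.

15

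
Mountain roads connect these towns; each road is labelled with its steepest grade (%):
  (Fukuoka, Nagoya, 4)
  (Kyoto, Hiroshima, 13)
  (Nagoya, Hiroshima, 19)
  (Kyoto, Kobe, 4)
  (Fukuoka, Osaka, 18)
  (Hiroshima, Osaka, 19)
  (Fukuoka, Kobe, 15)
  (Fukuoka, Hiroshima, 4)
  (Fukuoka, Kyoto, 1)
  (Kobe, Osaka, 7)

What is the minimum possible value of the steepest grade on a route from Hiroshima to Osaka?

A few of the Hiroshima→Osaka routes:
Hiroshima - Fukuoka - Kobe - Osaka: max(4, 15, 7) = 15
Hiroshima - Fukuoka - Kyoto - Kobe - Osaka: max(4, 1, 4, 7) = 7
Hiroshima - Kyoto - Kobe - Osaka: max(13, 4, 7) = 13
Best route has worst link 7%.

7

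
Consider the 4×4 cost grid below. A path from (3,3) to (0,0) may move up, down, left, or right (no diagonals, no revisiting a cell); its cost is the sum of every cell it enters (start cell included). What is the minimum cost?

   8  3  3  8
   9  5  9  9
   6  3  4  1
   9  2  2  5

28

One optimal route is [3,3]→[3,2]→[3,1]→[2,1]→[1,1]→[0,1]→[0,0].
Its cost is 5 + 2 + 2 + 3 + 5 + 3 + 8 = 28.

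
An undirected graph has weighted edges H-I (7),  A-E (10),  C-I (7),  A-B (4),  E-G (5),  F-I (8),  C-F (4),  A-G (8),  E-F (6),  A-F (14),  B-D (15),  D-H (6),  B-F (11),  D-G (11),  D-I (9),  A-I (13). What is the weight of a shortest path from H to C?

A few of the H→C routes:
H -> D -> I -> F -> C: 6 + 9 + 8 + 4 = 27
H -> D -> B -> F -> C: 6 + 15 + 11 + 4 = 36
H -> I -> C: 7 + 7 = 14
H -> I -> F -> C: 7 + 8 + 4 = 19
H -> D -> G -> E -> F -> C: 6 + 11 + 5 + 6 + 4 = 32
H -> D -> I -> C: 6 + 9 + 7 = 22
Shortest: 14.

14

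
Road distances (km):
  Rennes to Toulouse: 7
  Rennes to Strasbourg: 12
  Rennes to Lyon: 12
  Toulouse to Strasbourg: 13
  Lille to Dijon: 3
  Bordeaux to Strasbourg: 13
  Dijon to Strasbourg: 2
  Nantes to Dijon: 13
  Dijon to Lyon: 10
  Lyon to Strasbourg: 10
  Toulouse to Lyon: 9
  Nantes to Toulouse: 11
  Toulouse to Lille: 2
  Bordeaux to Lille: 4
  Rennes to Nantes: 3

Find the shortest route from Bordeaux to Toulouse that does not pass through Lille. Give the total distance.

26

Some routes from Bordeaux to Toulouse avoiding Lille:
Bordeaux → Strasbourg → Dijon → Lyon → Toulouse: 13 + 2 + 10 + 9 = 34
Bordeaux → Strasbourg → Lyon → Toulouse: 13 + 10 + 9 = 32
Bordeaux → Strasbourg → Rennes → Toulouse: 13 + 12 + 7 = 32
Bordeaux → Strasbourg → Rennes → Nantes → Toulouse: 13 + 12 + 3 + 11 = 39
Bordeaux → Strasbourg → Dijon → Nantes → Rennes → Toulouse: 13 + 2 + 13 + 3 + 7 = 38
Bordeaux → Strasbourg → Toulouse: 13 + 13 = 26
Shortest: 26 km.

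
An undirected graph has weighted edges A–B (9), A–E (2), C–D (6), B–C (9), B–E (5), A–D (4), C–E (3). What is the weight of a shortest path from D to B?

Checking several routes:
D -> A -> E -> B: 4 + 2 + 5 = 11
D -> A -> B: 4 + 9 = 13
D -> C -> E -> B: 6 + 3 + 5 = 14
The minimum is 11.

11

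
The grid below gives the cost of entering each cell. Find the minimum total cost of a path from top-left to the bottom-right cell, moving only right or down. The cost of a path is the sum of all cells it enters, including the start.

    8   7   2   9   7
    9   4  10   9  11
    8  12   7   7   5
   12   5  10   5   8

54

Best path: r0c0 → r0c1 → r0c2 → r1c2 → r2c2 → r2c3 → r2c4 → r3c4
Cost: 8 + 7 + 2 + 10 + 7 + 7 + 5 + 8 = 54
(Top row then right column would cost 57.)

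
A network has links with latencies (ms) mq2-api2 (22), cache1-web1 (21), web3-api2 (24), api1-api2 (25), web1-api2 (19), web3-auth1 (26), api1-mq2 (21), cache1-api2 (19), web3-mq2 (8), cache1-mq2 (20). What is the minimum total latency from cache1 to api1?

Some routes from cache1 to api1:
cache1→api2→mq2→api1: 19 + 22 + 21 = 62
cache1→api2→api1: 19 + 25 = 44
cache1→mq2→api1: 20 + 21 = 41
Shortest: 41 ms.

41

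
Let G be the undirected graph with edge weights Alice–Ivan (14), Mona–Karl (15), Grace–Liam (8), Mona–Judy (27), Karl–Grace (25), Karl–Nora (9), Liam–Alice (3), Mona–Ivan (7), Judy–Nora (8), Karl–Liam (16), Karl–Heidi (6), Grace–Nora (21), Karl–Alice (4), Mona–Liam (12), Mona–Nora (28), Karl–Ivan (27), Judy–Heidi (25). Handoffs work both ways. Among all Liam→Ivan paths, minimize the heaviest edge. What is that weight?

12

Comparing a few candidate routes:
Liam -> Alice -> Ivan: max(3, 14) = 14
Liam -> Mona -> Karl -> Alice -> Ivan: max(12, 15, 4, 14) = 15
Liam -> Alice -> Karl -> Mona -> Ivan: max(3, 4, 15, 7) = 15
Liam -> Mona -> Ivan: max(12, 7) = 12
The minimum achievable maximum is 12.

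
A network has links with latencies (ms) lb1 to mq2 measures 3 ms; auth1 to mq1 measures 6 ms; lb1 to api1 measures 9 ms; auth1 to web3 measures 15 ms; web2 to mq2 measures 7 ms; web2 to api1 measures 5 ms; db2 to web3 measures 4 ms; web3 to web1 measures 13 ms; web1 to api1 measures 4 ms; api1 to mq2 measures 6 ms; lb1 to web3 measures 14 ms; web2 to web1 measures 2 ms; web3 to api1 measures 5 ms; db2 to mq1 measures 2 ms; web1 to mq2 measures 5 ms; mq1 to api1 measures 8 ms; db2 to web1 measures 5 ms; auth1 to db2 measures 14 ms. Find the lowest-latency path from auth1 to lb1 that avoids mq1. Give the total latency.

27

Some routes from auth1 to lb1 avoiding mq1:
auth1 - web3 - api1 - lb1: 15 + 5 + 9 = 29
auth1 - db2 - web1 - mq2 - lb1: 14 + 5 + 5 + 3 = 27
auth1 - web3 - lb1: 15 + 14 = 29
auth1 - db2 - web1 - web2 - mq2 - lb1: 14 + 5 + 2 + 7 + 3 = 31
auth1 - web3 - api1 - mq2 - lb1: 15 + 5 + 6 + 3 = 29
Shortest: 27 ms.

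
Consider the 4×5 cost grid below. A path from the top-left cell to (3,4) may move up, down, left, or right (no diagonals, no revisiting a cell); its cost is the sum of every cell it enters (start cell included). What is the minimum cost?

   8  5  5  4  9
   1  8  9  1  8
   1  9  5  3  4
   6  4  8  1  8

35

Path r0c0→r0c1→r0c2→r0c3→r1c3→r2c3→r3c3→r3c4: 8 + 5 + 5 + 4 + 1 + 3 + 1 + 8 = 35.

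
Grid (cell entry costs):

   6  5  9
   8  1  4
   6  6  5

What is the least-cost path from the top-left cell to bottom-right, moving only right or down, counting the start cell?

Cheapest: (0,0) → (0,1) → (1,1) → (1,2) → (2,2)
  6 + 5 + 1 + 4 + 5 = 21

21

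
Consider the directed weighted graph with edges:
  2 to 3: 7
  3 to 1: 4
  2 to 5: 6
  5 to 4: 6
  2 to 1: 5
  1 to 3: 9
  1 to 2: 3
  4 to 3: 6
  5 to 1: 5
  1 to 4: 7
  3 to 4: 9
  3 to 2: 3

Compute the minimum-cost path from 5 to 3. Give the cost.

12

Paths from 5 to 3:
5-4-3: 6 + 6 = 12
5-1-4-3: 5 + 7 + 6 = 18
5-1-3: 5 + 9 = 14
5-1-2-3: 5 + 3 + 7 = 15
Best route has total 12.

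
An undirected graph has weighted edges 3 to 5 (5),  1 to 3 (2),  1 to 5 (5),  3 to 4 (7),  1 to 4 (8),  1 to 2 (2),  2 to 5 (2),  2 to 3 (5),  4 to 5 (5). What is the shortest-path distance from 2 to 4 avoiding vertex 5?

10

Routes from 2 to 4 avoiding 5:
2 → 1 → 3 → 4: 2 + 2 + 7 = 11
2 → 3 → 1 → 4: 5 + 2 + 8 = 15
2 → 3 → 4: 5 + 7 = 12
2 → 1 → 4: 2 + 8 = 10
Best route has total 10.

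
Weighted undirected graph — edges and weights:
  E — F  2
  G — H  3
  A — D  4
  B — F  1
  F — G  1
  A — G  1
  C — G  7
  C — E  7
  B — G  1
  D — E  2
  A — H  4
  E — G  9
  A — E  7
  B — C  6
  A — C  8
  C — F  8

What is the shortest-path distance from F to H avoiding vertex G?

12

A few of the F→H routes:
F-E-A-H: 2 + 7 + 4 = 13
F-E-D-A-H: 2 + 2 + 4 + 4 = 12
F-B-C-A-H: 1 + 6 + 8 + 4 = 19
The minimum is 12.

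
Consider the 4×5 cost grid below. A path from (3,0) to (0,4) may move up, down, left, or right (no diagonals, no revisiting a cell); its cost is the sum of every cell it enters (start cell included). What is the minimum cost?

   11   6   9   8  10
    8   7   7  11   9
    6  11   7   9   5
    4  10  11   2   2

53

Cheapest: (3,0) -> (3,1) -> (3,2) -> (3,3) -> (3,4) -> (2,4) -> (1,4) -> (0,4)
  4 + 10 + 11 + 2 + 2 + 5 + 9 + 10 = 53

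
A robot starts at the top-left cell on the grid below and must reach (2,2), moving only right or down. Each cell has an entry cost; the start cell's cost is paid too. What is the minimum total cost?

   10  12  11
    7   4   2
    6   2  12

Take (0,0) -> (1,0) -> (1,1) -> (1,2) -> (2,2) for a total of 10 + 7 + 4 + 2 + 12 = 35.
(Top row then right column would cost 47.)

35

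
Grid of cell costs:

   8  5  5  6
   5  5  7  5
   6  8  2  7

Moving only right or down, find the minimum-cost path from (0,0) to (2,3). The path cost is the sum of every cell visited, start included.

One optimal route is [0,0] -> [0,1] -> [0,2] -> [1,2] -> [2,2] -> [2,3].
Its cost is 8 + 5 + 5 + 7 + 2 + 7 = 34.
For comparison, the top-then-right route costs 36.

34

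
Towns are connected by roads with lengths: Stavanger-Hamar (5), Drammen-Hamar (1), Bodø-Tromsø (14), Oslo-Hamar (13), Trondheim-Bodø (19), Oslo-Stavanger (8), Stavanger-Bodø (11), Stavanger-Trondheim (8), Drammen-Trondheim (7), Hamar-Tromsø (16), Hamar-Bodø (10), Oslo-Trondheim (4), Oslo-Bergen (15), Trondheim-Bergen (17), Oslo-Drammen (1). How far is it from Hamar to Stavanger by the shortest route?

Comparing a few candidate routes:
Hamar - Drammen - Oslo - Stavanger: 1 + 1 + 8 = 10
Hamar - Drammen - Trondheim - Stavanger: 1 + 7 + 8 = 16
Hamar - Stavanger: 5
Hamar - Drammen - Oslo - Trondheim - Stavanger: 1 + 1 + 4 + 8 = 14
Best route has total 5.

5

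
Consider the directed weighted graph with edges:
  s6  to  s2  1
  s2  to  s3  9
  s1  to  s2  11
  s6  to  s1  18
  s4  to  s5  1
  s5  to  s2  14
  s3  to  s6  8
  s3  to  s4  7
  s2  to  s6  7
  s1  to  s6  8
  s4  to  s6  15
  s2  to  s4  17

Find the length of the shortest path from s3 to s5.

8

Paths from s3 to s5:
s3 → s4 → s5: 7 + 1 = 8
s3 → s6 → s2 → s4 → s5: 8 + 1 + 17 + 1 = 27
s3 → s6 → s1 → s2 → s4 → s5: 8 + 18 + 11 + 17 + 1 = 55
Shortest: 8.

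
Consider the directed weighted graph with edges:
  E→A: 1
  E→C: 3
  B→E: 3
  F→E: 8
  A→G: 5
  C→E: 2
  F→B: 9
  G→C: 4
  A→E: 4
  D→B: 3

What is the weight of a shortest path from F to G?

Candidate routes:
F - B - E - A - G: 9 + 3 + 1 + 5 = 18
F - E - A - G: 8 + 1 + 5 = 14
Best route has total 14.

14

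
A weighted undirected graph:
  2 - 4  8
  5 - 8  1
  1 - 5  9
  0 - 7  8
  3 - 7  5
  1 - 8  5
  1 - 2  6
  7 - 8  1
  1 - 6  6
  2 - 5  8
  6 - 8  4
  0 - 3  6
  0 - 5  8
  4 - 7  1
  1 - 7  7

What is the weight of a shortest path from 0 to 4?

Comparing a few candidate routes:
0→3→7→4: 6 + 5 + 1 = 12
0→7→4: 8 + 1 = 9
0→5→8→7→4: 8 + 1 + 1 + 1 = 11
The minimum is 9.

9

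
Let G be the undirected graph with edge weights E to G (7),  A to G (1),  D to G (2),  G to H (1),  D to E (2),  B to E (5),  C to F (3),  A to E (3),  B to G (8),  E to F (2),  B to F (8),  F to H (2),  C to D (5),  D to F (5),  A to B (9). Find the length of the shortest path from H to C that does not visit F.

8

Checking several routes:
H→G→E→D→C: 1 + 7 + 2 + 5 = 15
H→G→A→E→D→C: 1 + 1 + 3 + 2 + 5 = 12
H→G→D→C: 1 + 2 + 5 = 8
The minimum is 8.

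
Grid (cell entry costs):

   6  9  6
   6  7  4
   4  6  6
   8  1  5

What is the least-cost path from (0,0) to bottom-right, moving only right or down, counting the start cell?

28

Best path: [0,0]→[1,0]→[2,0]→[2,1]→[3,1]→[3,2]
Cost: 6 + 6 + 4 + 6 + 1 + 5 = 28
(Top row then right column would cost 36.)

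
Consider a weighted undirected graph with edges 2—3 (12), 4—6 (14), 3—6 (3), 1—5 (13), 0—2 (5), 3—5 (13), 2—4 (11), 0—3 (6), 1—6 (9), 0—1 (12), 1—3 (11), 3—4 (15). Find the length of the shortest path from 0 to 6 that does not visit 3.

21

Paths from 0 to 6 avoiding 3:
0 - 2 - 4 - 6: 5 + 11 + 14 = 30
0 - 1 - 6: 12 + 9 = 21
Shortest: 21.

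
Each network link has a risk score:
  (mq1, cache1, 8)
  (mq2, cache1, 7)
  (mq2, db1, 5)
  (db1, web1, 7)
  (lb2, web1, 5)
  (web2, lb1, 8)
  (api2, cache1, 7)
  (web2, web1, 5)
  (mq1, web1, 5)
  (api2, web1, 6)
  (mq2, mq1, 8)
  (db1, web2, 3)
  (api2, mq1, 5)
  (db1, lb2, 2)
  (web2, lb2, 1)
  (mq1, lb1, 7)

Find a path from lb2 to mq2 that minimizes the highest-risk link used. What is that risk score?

5

Checking several routes:
lb2 → db1 → mq2: max(2, 5) = 5
lb2 → web2 → db1 → mq2: max(1, 3, 5) = 5
lb2 → db1 → web1 → api2 → cache1 → mq2: max(2, 7, 6, 7, 7) = 7
lb2 → db1 → web1 → mq1 → api2 → cache1 → mq2: max(2, 7, 5, 5, 7, 7) = 7
lb2 → web1 → web2 → db1 → mq2: max(5, 5, 3, 5) = 5
Best route has worst link 5.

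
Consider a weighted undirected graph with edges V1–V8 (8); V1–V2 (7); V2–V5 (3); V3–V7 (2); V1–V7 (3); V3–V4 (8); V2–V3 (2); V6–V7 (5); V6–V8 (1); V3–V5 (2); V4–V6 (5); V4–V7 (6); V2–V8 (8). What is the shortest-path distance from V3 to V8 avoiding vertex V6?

Checking several routes:
V3-V5-V2-V1-V8: 2 + 3 + 7 + 8 = 20
V3-V2-V8: 2 + 8 = 10
V3-V2-V1-V8: 2 + 7 + 8 = 17
V3-V7-V1-V8: 2 + 3 + 8 = 13
V3-V5-V2-V8: 2 + 3 + 8 = 13
The minimum is 10.

10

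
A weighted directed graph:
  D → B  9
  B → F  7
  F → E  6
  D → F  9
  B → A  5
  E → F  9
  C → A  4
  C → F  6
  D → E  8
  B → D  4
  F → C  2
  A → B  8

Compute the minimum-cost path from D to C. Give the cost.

Candidate routes:
D - B - F - C: 9 + 7 + 2 = 18
D - F - C: 9 + 2 = 11
D - E - F - C: 8 + 9 + 2 = 19
Best route has total 11.

11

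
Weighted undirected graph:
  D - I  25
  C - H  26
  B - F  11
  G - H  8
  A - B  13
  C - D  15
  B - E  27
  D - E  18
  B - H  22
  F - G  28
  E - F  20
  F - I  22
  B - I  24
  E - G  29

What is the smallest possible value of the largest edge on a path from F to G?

22

Comparing a few candidate routes:
F → I → B → H → G: max(22, 24, 22, 8) = 24
F → B → I → D → C → H → G: max(11, 24, 25, 15, 26, 8) = 26
F → E → D → C → H → G: max(20, 18, 15, 26, 8) = 26
F → E → D → I → B → H → G: max(20, 18, 25, 24, 22, 8) = 25
F → B → H → G: max(11, 22, 8) = 22
Best route has worst link 22.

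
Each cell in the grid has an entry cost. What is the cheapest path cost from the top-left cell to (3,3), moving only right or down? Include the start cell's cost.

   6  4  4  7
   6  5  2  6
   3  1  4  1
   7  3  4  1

Best path: [0,0] -> [0,1] -> [0,2] -> [1,2] -> [2,2] -> [2,3] -> [3,3]
Cost: 6 + 4 + 4 + 2 + 4 + 1 + 1 = 22
For comparison, the top-then-right route costs 29.

22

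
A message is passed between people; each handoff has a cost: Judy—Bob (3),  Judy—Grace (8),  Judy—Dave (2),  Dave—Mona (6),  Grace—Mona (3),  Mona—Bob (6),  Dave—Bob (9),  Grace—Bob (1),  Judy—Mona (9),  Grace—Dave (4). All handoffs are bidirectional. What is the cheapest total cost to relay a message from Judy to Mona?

A few of the Judy→Mona routes:
Judy→Bob→Mona: 3 + 6 = 9
Judy→Bob→Grace→Mona: 3 + 1 + 3 = 7
Judy→Dave→Mona: 2 + 6 = 8
Judy→Mona: 9
Judy→Grace→Mona: 8 + 3 = 11
Judy→Dave→Grace→Mona: 2 + 4 + 3 = 9
Shortest: 7.

7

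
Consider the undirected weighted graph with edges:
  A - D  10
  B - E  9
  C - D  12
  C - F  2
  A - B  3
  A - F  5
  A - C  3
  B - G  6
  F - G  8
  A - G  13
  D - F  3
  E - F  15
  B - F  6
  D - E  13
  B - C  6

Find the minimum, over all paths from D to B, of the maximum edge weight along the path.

Comparing a few candidate routes:
D → F → B: max(3, 6) = 6
D → F → A → C → B: max(3, 5, 3, 6) = 6
D → F → C → B: max(3, 2, 6) = 6
D → F → C → A → B: max(3, 2, 3, 3) = 3
D → F → A → B: max(3, 5, 3) = 5
The minimum achievable maximum is 3.

3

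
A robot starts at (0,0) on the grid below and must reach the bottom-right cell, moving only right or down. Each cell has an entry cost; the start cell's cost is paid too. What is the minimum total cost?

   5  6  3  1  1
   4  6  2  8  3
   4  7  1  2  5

Cheapest: (0,0) (0,1) (0,2) (0,3) (0,4) (1,4) (2,4)
  5 + 6 + 3 + 1 + 1 + 3 + 5 = 24

24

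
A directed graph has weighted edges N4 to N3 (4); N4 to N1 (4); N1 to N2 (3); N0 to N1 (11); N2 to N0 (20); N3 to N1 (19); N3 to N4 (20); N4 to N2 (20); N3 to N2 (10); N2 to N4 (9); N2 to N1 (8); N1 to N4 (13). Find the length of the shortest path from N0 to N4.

23

Paths from N0 to N4:
N0 → N1 → N4: 11 + 13 = 24
N0 → N1 → N2 → N4: 11 + 3 + 9 = 23
Shortest: 23.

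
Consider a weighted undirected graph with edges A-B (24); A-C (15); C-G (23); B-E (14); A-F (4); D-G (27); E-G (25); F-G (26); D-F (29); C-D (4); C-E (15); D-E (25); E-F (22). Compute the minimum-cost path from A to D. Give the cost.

19

Checking several routes:
A -> F -> E -> C -> D: 4 + 22 + 15 + 4 = 45
A -> C -> D: 15 + 4 = 19
A -> F -> D: 4 + 29 = 33
Best route has total 19.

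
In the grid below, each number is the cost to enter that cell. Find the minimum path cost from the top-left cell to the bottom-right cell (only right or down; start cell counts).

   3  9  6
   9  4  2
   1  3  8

Best path: [0,0] → [1,0] → [2,0] → [2,1] → [2,2]
Cost: 3 + 9 + 1 + 3 + 8 = 24

24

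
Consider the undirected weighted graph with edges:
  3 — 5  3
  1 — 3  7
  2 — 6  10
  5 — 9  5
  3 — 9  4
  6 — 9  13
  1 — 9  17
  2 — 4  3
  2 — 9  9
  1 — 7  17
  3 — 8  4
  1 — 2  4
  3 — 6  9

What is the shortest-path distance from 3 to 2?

Comparing a few candidate routes:
3 → 1 → 2: 7 + 4 = 11
3 → 9 → 2: 4 + 9 = 13
3 → 5 → 9 → 2: 3 + 5 + 9 = 17
Best route has total 11.

11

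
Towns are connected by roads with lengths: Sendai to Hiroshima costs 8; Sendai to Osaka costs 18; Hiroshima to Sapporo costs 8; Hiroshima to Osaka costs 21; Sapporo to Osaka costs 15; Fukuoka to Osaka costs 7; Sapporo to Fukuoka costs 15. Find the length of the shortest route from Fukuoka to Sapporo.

15

Comparing a few candidate routes:
Fukuoka→Sapporo: 15
Fukuoka→Osaka→Sapporo: 7 + 15 = 22
Fukuoka→Osaka→Hiroshima→Sapporo: 7 + 21 + 8 = 36
Best route has total 15.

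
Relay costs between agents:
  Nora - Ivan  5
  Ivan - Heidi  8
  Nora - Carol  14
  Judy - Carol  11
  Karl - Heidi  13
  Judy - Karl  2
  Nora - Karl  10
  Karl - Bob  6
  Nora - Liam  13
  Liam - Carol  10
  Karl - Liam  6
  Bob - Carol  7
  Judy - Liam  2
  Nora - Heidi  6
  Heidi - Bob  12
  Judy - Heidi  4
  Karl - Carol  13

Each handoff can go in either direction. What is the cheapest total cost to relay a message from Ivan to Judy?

12

Checking several routes:
Ivan→Nora→Heidi→Judy: 5 + 6 + 4 = 15
Ivan→Nora→Karl→Liam→Judy: 5 + 10 + 6 + 2 = 23
Ivan→Nora→Liam→Judy: 5 + 13 + 2 = 20
Ivan→Heidi→Judy: 8 + 4 = 12
Ivan→Nora→Karl→Judy: 5 + 10 + 2 = 17
Best route has total 12.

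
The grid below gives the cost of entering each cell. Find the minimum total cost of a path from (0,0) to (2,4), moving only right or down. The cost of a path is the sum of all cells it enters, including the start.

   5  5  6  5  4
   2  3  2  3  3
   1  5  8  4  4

Cheapest: r0c0→r1c0→r1c1→r1c2→r1c3→r1c4→r2c4
  5 + 2 + 3 + 2 + 3 + 3 + 4 = 22
For comparison, the top-then-right route costs 32.

22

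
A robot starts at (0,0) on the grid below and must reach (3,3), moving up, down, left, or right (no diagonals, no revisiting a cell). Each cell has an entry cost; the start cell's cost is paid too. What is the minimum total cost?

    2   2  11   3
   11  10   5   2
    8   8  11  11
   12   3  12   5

One optimal route is (0,0)→(0,1)→(0,2)→(0,3)→(1,3)→(2,3)→(3,3).
Its cost is 2 + 2 + 11 + 3 + 2 + 11 + 5 = 36.

36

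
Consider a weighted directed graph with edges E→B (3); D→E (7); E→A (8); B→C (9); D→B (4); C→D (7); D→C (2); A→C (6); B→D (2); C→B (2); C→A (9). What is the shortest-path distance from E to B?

Paths from E to B:
E -> A -> C -> D -> B: 8 + 6 + 7 + 4 = 25
E -> B: 3
E -> A -> C -> B: 8 + 6 + 2 = 16
The minimum is 3.

3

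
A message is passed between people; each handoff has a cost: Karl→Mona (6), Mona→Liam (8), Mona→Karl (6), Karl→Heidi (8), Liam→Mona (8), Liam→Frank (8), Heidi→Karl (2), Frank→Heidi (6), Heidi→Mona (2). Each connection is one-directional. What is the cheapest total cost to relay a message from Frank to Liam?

16

Routes from Frank to Liam:
Frank → Heidi → Karl → Mona → Liam: 6 + 2 + 6 + 8 = 22
Frank → Heidi → Mona → Liam: 6 + 2 + 8 = 16
The minimum is 16.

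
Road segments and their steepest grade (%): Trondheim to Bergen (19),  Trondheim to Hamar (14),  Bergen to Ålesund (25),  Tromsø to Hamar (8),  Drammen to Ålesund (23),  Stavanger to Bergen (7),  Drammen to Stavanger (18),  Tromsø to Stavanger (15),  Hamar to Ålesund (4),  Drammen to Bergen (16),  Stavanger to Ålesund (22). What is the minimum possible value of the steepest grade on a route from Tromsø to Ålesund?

8

A few of the Tromsø→Ålesund routes:
Tromsø -> Stavanger -> Drammen -> Bergen -> Trondheim -> Hamar -> Ålesund: max(15, 18, 16, 19, 14, 4) = 19
Tromsø -> Hamar -> Trondheim -> Bergen -> Drammen -> Stavanger -> Ålesund: max(8, 14, 19, 16, 18, 22) = 22
Tromsø -> Hamar -> Trondheim -> Bergen -> Stavanger -> Ålesund: max(8, 14, 19, 7, 22) = 22
Tromsø -> Hamar -> Ålesund: max(8, 4) = 8
Tromsø -> Stavanger -> Bergen -> Trondheim -> Hamar -> Ålesund: max(15, 7, 19, 14, 4) = 19
Tromsø -> Stavanger -> Ålesund: max(15, 22) = 22
Best route has worst link 8%.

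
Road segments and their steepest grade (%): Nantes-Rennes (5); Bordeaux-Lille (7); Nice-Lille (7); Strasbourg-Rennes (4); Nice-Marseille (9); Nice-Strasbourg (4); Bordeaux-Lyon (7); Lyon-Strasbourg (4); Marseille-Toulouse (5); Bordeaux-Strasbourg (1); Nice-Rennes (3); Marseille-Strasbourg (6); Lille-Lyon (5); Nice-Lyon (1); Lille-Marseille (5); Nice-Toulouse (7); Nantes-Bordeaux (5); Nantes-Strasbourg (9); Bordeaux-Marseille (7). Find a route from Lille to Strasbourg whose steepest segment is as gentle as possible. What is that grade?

Comparing a few candidate routes:
Lille→Lyon→Strasbourg: max(5, 4) = 5
Lille→Lyon→Nice→Rennes→Nantes→Bordeaux→Strasbourg: max(5, 1, 3, 5, 5, 1) = 5
Lille→Lyon→Nice→Rennes→Strasbourg: max(5, 1, 3, 4) = 5
Lille→Lyon→Nice→Strasbourg: max(5, 1, 4) = 5
Lille→Marseille→Strasbourg: max(5, 6) = 6
Smallest bottleneck: 5%.

5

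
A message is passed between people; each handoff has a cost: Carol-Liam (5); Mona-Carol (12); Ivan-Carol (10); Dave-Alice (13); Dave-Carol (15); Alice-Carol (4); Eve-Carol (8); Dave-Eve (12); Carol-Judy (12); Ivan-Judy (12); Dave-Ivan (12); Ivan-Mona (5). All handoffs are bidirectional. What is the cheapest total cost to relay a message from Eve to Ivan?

18

A few of the Eve→Ivan routes:
Eve - Dave - Carol - Ivan: 12 + 15 + 10 = 37
Eve - Carol - Mona - Ivan: 8 + 12 + 5 = 25
Eve - Carol - Judy - Ivan: 8 + 12 + 12 = 32
Eve - Carol - Ivan: 8 + 10 = 18
Eve - Carol - Dave - Ivan: 8 + 15 + 12 = 35
Eve - Dave - Ivan: 12 + 12 = 24
Shortest: 18.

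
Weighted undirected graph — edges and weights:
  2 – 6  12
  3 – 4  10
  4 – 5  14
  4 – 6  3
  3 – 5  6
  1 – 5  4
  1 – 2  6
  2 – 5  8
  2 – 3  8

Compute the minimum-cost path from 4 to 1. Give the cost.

18

Comparing a few candidate routes:
4 -> 3 -> 5 -> 1: 10 + 6 + 4 = 20
4 -> 6 -> 2 -> 1: 3 + 12 + 6 = 21
4 -> 3 -> 2 -> 1: 10 + 8 + 6 = 24
4 -> 5 -> 1: 14 + 4 = 18
Shortest: 18.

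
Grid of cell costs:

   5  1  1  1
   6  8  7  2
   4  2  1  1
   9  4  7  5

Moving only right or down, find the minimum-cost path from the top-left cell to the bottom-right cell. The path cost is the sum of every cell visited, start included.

Best path: [0,0] -> [0,1] -> [0,2] -> [0,3] -> [1,3] -> [2,3] -> [3,3]
Cost: 5 + 1 + 1 + 1 + 2 + 1 + 5 = 16

16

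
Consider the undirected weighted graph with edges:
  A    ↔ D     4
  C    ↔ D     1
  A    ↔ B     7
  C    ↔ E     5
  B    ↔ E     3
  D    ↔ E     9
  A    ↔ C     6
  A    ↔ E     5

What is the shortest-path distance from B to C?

Checking several routes:
B - E - A - D - C: 3 + 5 + 4 + 1 = 13
B - A - D - C: 7 + 4 + 1 = 12
B - A - C: 7 + 6 = 13
B - E - C: 3 + 5 = 8
Shortest: 8.

8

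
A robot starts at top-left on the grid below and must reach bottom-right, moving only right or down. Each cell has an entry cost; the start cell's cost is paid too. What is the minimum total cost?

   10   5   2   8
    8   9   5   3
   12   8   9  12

One optimal route is r0c0 r0c1 r0c2 r1c2 r1c3 r2c3.
Its cost is 10 + 5 + 2 + 5 + 3 + 12 = 37.
For comparison, the top-then-right route costs 40.

37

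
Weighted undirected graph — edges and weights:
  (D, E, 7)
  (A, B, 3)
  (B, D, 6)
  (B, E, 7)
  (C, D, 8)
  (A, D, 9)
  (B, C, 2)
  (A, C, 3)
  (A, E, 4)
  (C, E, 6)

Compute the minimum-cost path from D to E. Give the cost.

7

Some routes from D to E:
D → E: 7
D → B → A → E: 6 + 3 + 4 = 13
D → A → E: 9 + 4 = 13
D → C → E: 8 + 6 = 14
D → B → C → E: 6 + 2 + 6 = 14
D → B → E: 6 + 7 = 13
Best route has total 7.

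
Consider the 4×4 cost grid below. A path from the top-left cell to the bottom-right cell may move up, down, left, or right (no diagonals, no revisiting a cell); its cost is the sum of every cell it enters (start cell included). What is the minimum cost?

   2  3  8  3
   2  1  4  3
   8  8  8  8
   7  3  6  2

22

Take r0c0→r1c0→r1c1→r1c2→r1c3→r2c3→r3c3 for a total of 2 + 2 + 1 + 4 + 3 + 8 + 2 = 22.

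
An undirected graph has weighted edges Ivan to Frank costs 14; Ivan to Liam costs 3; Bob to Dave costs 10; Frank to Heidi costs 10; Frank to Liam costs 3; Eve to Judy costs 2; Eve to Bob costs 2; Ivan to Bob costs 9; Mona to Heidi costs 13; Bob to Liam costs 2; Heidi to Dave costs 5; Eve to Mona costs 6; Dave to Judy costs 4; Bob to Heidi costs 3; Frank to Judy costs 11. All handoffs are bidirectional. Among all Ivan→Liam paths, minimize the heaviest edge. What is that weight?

A few of the Ivan→Liam routes:
Ivan-Bob-Heidi-Frank-Liam: max(9, 3, 10, 3) = 10
Ivan-Bob-Liam: max(9, 2) = 9
Ivan-Liam: max(3) = 3
Best route has worst link 3.

3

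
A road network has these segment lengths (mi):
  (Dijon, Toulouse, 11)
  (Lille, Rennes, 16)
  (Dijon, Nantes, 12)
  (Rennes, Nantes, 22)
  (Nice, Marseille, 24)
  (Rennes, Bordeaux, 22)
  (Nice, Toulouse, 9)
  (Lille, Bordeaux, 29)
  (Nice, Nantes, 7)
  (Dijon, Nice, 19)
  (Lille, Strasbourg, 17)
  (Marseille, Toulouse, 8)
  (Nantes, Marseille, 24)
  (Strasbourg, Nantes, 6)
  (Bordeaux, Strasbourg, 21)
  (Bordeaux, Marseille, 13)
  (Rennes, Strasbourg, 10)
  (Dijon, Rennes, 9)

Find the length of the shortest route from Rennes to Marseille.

Checking several routes:
Rennes - Strasbourg - Nantes - Nice - Toulouse - Marseille: 10 + 6 + 7 + 9 + 8 = 40
Rennes - Strasbourg - Bordeaux - Marseille: 10 + 21 + 13 = 44
Rennes - Bordeaux - Marseille: 22 + 13 = 35
Rennes - Dijon - Toulouse - Marseille: 9 + 11 + 8 = 28
Rennes - Strasbourg - Nantes - Marseille: 10 + 6 + 24 = 40
Best route has total 28 mi.

28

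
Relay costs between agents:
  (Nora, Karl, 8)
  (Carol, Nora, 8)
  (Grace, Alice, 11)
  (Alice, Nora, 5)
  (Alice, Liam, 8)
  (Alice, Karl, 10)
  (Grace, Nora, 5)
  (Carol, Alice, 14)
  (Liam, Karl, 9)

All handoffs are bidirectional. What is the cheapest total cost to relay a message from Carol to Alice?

Some routes from Carol to Alice:
Carol -> Nora -> Grace -> Alice: 8 + 5 + 11 = 24
Carol -> Alice: 14
Carol -> Nora -> Karl -> Alice: 8 + 8 + 10 = 26
Carol -> Nora -> Alice: 8 + 5 = 13
Best route has total 13.

13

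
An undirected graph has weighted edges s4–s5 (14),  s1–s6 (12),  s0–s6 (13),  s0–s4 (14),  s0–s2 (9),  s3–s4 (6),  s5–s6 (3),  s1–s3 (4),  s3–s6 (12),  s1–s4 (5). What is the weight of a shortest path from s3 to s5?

15

Some routes from s3 to s5:
s3 → s1 → s6 → s5: 4 + 12 + 3 = 19
s3 → s4 → s5: 6 + 14 = 20
s3 → s4 → s1 → s6 → s5: 6 + 5 + 12 + 3 = 26
s3 → s1 → s4 → s5: 4 + 5 + 14 = 23
s3 → s6 → s5: 12 + 3 = 15
Shortest: 15.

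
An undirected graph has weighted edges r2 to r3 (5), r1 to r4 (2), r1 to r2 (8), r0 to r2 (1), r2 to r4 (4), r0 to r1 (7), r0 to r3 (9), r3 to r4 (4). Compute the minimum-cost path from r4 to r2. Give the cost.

Some routes from r4 to r2:
r4 → r3 → r2: 4 + 5 = 9
r4 → r1 → r2: 2 + 8 = 10
r4 → r2: 4
Best route has total 4.

4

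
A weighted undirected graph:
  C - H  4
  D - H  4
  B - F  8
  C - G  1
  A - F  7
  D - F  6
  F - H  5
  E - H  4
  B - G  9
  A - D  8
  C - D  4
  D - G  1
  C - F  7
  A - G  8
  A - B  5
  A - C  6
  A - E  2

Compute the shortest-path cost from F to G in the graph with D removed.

8

A few of the F→G routes:
F - H - C - G: 5 + 4 + 1 = 10
F - B - G: 8 + 9 = 17
F - C - G: 7 + 1 = 8
F - H - E - A - C - G: 5 + 4 + 2 + 6 + 1 = 18
F - A - G: 7 + 8 = 15
F - A - C - G: 7 + 6 + 1 = 14
The minimum is 8.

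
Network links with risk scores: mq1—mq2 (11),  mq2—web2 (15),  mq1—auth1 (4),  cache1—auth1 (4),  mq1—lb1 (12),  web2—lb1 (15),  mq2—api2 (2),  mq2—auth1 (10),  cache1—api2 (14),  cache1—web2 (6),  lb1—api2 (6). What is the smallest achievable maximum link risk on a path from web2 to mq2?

10

Checking several routes:
web2→cache1→api2→lb1→mq1→auth1→mq2: max(6, 14, 6, 12, 4, 10) = 14
web2→cache1→auth1→mq1→lb1→api2→mq2: max(6, 4, 4, 12, 6, 2) = 12
web2→cache1→api2→mq2: max(6, 14, 2) = 14
web2→cache1→auth1→mq2: max(6, 4, 10) = 10
web2→cache1→auth1→mq1→mq2: max(6, 4, 4, 11) = 11
Best route has worst link 10.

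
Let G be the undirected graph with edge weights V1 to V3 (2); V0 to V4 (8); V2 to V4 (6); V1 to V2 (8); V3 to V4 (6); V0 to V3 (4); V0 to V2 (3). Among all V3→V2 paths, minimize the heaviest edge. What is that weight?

4

Comparing a few candidate routes:
V3 → V4 → V2: max(6, 6) = 6
V3 → V4 → V0 → V2: max(6, 8, 3) = 8
V3 → V0 → V2: max(4, 3) = 4
The minimum achievable maximum is 4.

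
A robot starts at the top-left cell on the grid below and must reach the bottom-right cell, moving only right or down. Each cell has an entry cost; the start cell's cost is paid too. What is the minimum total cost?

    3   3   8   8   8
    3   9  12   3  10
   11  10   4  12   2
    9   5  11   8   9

One optimal route is (0,0) → (0,1) → (0,2) → (0,3) → (1,3) → (1,4) → (2,4) → (3,4).
Its cost is 3 + 3 + 8 + 8 + 3 + 10 + 2 + 9 = 46.

46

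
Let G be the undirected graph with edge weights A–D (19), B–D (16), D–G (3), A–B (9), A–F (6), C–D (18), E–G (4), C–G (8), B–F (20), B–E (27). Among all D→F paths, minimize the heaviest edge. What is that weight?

16

A few of the D→F routes:
D → A → F: max(19, 6) = 19
D → B → A → F: max(16, 9, 6) = 16
D → A → B → F: max(19, 9, 20) = 20
Best route has worst link 16.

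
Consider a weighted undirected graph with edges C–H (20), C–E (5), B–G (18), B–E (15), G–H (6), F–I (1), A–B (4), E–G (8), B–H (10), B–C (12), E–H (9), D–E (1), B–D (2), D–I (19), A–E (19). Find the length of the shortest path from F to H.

30

Comparing a few candidate routes:
F → I → D → E → G → H: 1 + 19 + 1 + 8 + 6 = 35
F → I → D → B → E → H: 1 + 19 + 2 + 15 + 9 = 46
F → I → D → B → G → H: 1 + 19 + 2 + 18 + 6 = 46
F → I → D → B → H: 1 + 19 + 2 + 10 = 32
F → I → D → E → H: 1 + 19 + 1 + 9 = 30
Best route has total 30.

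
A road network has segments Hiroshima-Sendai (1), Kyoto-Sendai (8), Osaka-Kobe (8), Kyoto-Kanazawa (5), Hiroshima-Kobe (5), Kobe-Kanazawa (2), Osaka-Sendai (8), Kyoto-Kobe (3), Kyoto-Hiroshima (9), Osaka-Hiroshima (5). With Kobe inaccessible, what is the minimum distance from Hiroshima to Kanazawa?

Paths from Hiroshima to Kanazawa avoiding Kobe:
Hiroshima → Kyoto → Kanazawa: 9 + 5 = 14
Hiroshima → Osaka → Sendai → Kyoto → Kanazawa: 5 + 8 + 8 + 5 = 26
Hiroshima → Sendai → Kyoto → Kanazawa: 1 + 8 + 5 = 14
The minimum is 14 mi.

14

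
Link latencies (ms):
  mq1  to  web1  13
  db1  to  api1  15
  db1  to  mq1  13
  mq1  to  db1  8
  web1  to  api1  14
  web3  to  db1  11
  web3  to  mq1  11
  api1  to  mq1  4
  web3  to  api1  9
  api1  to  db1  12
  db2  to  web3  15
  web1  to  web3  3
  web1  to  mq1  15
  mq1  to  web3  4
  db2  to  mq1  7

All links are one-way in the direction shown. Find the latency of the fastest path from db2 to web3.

11

Paths from db2 to web3:
db2 -> web3: 15
db2 -> mq1 -> web3: 7 + 4 = 11
db2 -> mq1 -> web1 -> web3: 7 + 13 + 3 = 23
The minimum is 11 ms.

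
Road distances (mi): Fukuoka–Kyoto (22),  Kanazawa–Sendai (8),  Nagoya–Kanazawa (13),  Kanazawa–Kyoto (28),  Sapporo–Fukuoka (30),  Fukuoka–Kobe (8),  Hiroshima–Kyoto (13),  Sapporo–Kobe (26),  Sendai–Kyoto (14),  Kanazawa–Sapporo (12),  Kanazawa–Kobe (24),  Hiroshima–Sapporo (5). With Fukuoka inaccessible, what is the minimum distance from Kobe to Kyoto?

Routes from Kobe to Kyoto avoiding Fukuoka:
Kobe - Sapporo - Hiroshima - Kyoto: 26 + 5 + 13 = 44
Kobe - Kanazawa - Sendai - Kyoto: 24 + 8 + 14 = 46
Kobe - Sapporo - Kanazawa - Kyoto: 26 + 12 + 28 = 66
Kobe - Sapporo - Kanazawa - Sendai - Kyoto: 26 + 12 + 8 + 14 = 60
Kobe - Kanazawa - Sapporo - Hiroshima - Kyoto: 24 + 12 + 5 + 13 = 54
Kobe - Kanazawa - Kyoto: 24 + 28 = 52
Shortest: 44 mi.

44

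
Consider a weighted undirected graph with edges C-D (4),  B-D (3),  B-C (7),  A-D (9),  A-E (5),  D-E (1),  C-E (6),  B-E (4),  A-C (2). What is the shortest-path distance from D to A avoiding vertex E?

Candidate routes:
D → A: 9
D → C → A: 4 + 2 = 6
D → B → C → A: 3 + 7 + 2 = 12
Best route has total 6.

6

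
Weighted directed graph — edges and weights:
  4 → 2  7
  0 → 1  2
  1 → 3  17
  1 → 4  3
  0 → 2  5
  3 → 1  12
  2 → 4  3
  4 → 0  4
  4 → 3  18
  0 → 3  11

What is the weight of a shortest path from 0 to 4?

5

Candidate routes:
0 -> 2 -> 4: 5 + 3 = 8
0 -> 3 -> 1 -> 4: 11 + 12 + 3 = 26
0 -> 1 -> 4: 2 + 3 = 5
Best route has total 5.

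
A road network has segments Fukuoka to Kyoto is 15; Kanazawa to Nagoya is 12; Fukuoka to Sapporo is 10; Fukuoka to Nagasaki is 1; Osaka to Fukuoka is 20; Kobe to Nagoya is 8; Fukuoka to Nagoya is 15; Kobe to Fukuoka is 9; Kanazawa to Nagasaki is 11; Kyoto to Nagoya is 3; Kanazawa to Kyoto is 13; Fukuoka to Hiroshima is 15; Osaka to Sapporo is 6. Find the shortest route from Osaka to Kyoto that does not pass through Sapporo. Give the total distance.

Some routes from Osaka to Kyoto avoiding Sapporo:
Osaka→Fukuoka→Nagasaki→Kanazawa→Kyoto: 20 + 1 + 11 + 13 = 45
Osaka→Fukuoka→Kobe→Nagoya→Kyoto: 20 + 9 + 8 + 3 = 40
Osaka→Fukuoka→Nagoya→Kyoto: 20 + 15 + 3 = 38
Osaka→Fukuoka→Kyoto: 20 + 15 = 35
Shortest: 35.

35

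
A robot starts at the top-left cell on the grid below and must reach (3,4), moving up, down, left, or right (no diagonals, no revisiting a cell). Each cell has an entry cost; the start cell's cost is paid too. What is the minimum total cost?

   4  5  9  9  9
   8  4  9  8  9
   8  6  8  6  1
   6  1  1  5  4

Best path: (0,0) -> (0,1) -> (1,1) -> (2,1) -> (3,1) -> (3,2) -> (3,3) -> (3,4)
Cost: 4 + 5 + 4 + 6 + 1 + 1 + 5 + 4 = 30

30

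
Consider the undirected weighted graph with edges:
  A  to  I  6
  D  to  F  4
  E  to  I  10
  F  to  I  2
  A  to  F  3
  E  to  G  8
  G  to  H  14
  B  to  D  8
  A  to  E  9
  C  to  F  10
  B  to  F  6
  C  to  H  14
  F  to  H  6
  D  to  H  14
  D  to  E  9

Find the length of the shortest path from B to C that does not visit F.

36

Candidate routes:
B-D-H-C: 8 + 14 + 14 = 36
B-D-E-G-H-C: 8 + 9 + 8 + 14 + 14 = 53
The minimum is 36.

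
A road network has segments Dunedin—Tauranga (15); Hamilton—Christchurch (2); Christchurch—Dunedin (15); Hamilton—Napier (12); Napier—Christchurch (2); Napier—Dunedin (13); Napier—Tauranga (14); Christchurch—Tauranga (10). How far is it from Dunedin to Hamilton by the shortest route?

Some routes from Dunedin to Hamilton:
Dunedin-Christchurch-Hamilton: 15 + 2 = 17
Dunedin-Napier-Hamilton: 13 + 12 = 25
Dunedin-Napier-Christchurch-Hamilton: 13 + 2 + 2 = 17
Dunedin-Tauranga-Christchurch-Hamilton: 15 + 10 + 2 = 27
Dunedin-Christchurch-Napier-Hamilton: 15 + 2 + 12 = 29
Shortest: 17 km.

17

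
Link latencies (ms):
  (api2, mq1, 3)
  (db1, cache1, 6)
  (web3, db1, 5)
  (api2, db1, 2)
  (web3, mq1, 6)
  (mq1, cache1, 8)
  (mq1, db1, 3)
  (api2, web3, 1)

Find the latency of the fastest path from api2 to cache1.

A few of the api2→cache1 routes:
api2 -> mq1 -> db1 -> cache1: 3 + 3 + 6 = 12
api2 -> db1 -> cache1: 2 + 6 = 8
api2 -> mq1 -> cache1: 3 + 8 = 11
Shortest: 8 ms.

8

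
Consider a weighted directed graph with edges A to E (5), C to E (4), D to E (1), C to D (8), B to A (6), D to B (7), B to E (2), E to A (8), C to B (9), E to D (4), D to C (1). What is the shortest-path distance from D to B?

7

Candidate routes:
D -> C -> B: 1 + 9 = 10
D -> B: 7
The minimum is 7.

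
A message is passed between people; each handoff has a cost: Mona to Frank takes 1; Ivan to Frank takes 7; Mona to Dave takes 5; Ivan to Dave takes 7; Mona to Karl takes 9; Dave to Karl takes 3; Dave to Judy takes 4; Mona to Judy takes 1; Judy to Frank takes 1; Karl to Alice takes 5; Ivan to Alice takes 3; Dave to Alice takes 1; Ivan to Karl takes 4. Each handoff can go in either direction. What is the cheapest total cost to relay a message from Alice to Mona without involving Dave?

Checking several routes:
Alice -> Ivan -> Frank -> Mona: 3 + 7 + 1 = 11
Alice -> Karl -> Ivan -> Frank -> Mona: 5 + 4 + 7 + 1 = 17
Alice -> Ivan -> Frank -> Judy -> Mona: 3 + 7 + 1 + 1 = 12
Alice -> Karl -> Mona: 5 + 9 = 14
Alice -> Ivan -> Karl -> Mona: 3 + 4 + 9 = 16
Best route has total 11.

11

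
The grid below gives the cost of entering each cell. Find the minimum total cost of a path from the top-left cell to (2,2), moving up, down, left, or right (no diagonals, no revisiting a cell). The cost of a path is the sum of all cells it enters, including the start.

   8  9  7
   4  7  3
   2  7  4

Path r0c0 r1c0 r2c0 r2c1 r2c2: 8 + 4 + 2 + 7 + 4 = 25.

25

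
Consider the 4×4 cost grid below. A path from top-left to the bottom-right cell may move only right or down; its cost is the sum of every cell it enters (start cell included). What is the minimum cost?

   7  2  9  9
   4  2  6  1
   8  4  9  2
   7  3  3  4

Path (0,0) -> (0,1) -> (1,1) -> (1,2) -> (1,3) -> (2,3) -> (3,3): 7 + 2 + 2 + 6 + 1 + 2 + 4 = 24.
For comparison, the top-then-right route costs 34.

24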